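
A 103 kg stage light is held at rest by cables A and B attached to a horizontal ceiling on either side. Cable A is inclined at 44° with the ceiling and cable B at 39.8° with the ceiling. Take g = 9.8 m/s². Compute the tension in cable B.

T_B ≈ 730 N

Weight W = 103 × 9.8 = 1009 N acts straight down.
Horizontal: T_A cos 44° = T_B cos 39.8°  →  T_A = 1.068 T_B.
Vertical: T_A sin 44° + T_B sin 39.8° = 1009.
Substituting the horizontal relation into the vertical equation gives 1.382 T_B = 1009, so T_B = 730.4 N.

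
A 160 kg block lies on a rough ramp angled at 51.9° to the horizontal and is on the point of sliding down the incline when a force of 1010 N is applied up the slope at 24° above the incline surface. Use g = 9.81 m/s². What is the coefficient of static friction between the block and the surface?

μ ≈ 0.560

On the verge of sliding down the incline, friction is at its maximum μN and acts up the slope.
Perpendicular to incline: N = W cos 51.9° − P sin 24° = 968.5 − 410.8 = 557.7 N.
Along incline: P cos 24° + μN = W sin 51.9° → μ = (W sin 51.9° − P cos 24°) / N = 0.5603.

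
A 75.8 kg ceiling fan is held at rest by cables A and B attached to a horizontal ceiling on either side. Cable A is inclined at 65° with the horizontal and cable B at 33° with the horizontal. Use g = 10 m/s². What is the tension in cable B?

T_B ≈ 323 N

Weight W = 75.8 × 10 = 758 N acts straight down.
Horizontal: T_A cos 65° = T_B cos 33°  →  T_A = 1.984 T_B.
Vertical: T_A sin 65° + T_B sin 33° = 758.
Substituting the horizontal relation into the vertical equation gives 2.343 T_B = 758, so T_B = 323.5 N.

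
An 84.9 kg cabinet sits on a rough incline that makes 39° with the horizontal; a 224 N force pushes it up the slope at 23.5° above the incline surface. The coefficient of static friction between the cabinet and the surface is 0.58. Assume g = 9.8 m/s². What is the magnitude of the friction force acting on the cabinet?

Axes along / perpendicular to the incline. W sin 39° = 523.6 N down-slope; W cos 39° = 646.6 N into the surface.
Perpendicular: N = W cos 39° − P sin 23.5° = 646.6 − 89.32 = 557.3 N.
Along incline: P cos 23.5° + f = W sin 39° (friction acts up-slope) → f = 523.6 − 205.4 = 318.2 N.
|f| = 318.2 N ≤ μN = 323.2 N, so the cabinet is indeed static.

f ≈ 318 N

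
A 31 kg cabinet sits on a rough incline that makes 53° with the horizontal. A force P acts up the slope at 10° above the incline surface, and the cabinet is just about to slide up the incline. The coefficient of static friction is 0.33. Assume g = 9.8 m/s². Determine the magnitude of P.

P ≈ 291 N

On the verge of sliding up the incline, friction equals μN and acts down the slope.
Perpendicular: N + P sin 10° = W cos 53° = 182.8 N.
Along incline: P cos 10° = W sin 53° + μN  with W sin 53° = 242.6 N.
Solving the pair for P and N: P = 290.7 N, N = 132.3 N (and f = μN = 43.68 N).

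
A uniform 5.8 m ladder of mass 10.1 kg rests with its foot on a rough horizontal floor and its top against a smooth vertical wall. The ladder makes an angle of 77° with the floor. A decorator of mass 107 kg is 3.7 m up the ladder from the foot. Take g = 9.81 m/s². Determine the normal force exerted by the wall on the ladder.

N_wall ≈ 166 N

Torques about the foot: N_wall · 5.8 sin 77° = 10.1×9.81×2.9 cos 77° + 107×9.81×3.7 cos 77° → N_wall = 166.03 N.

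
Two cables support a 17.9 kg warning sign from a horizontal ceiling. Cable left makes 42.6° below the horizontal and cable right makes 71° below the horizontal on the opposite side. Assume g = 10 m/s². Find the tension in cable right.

Weight W = 17.9 × 10 = 179 N acts straight down.
Horizontal: T_left cos 42.6° = T_right cos 71°  →  T_left = 0.4423 T_right.
Vertical: T_left sin 42.6° + T_right sin 71° = 179.
Substituting the horizontal relation into the vertical equation gives 1.245 T_right = 179, so T_right = 143.8 N.

T_right ≈ 144 N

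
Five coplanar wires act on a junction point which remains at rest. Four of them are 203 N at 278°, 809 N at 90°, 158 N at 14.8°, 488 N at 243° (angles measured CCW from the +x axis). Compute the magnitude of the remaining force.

Sum the known components: ΣF_x = -40.54 N, ΣF_y = 213.5 N.
For equilibrium the remaining force must supply (−ΣF_x, −ΣF_y) = (40.54, -213.5) N.
Magnitude = √((40.54)² + (-213.5)²) = 217.3 N; direction = atan2(-213.5, 40.54) = 280.7°.

F ≈ 217 N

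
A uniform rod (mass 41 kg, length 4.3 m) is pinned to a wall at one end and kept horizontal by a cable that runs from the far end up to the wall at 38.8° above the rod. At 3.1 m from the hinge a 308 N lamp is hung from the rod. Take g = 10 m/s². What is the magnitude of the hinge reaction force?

Take torques about the hinge: T sin 38.8° · 4.3 = 41×10×2.15 + 308×3.1 = 1836.3 N·m.
So T = 1836.3 / (0.6266 × 4.3) = 681.53 N.
ΣF_x = 0: H_x = T cos 38.8° = 531.14 N.
ΣF_y = 0: H_y = (41×10 + 308) − T sin 38.8° = 718 − 427.05 = 290.95 N.
|H| = √(H_x² + H_y²) = √((531.14)² + (290.95)²) = 605.61 N.

|H| ≈ 606 N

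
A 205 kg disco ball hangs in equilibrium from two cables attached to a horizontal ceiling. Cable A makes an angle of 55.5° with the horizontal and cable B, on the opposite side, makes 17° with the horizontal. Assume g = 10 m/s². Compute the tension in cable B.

T_B ≈ 1220 N

Weight W = 205 × 10 = 2050 N acts straight down.
Horizontal: T_A cos 55.5° = T_B cos 17°  →  T_A = 1.688 T_B.
Vertical: T_A sin 55.5° + T_B sin 17° = 2050.
Substituting the horizontal relation into the vertical equation gives 1.684 T_B = 2050, so T_B = 1217 N.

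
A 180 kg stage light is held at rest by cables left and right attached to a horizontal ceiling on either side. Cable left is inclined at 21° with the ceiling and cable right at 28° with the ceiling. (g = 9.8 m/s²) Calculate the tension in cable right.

T_right ≈ 2180 N

Weight W = 180 × 9.8 = 1764 N acts straight down.
Horizontal: T_left cos 21° = T_right cos 28°  →  T_left = 0.9458 T_right.
Vertical: T_left sin 21° + T_right sin 28° = 1764.
Substituting the horizontal relation into the vertical equation gives 0.8084 T_right = 1764, so T_right = 2182 N.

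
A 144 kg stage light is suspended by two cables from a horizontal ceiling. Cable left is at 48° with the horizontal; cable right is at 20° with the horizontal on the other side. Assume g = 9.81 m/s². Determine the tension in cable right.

Weight W = 144 × 9.81 = 1413 N acts straight down.
Horizontal: T_left cos 48° = T_right cos 20°  →  T_left = 1.404 T_right.
Vertical: T_left sin 48° + T_right sin 20° = 1413.
Substituting the horizontal relation into the vertical equation gives 1.386 T_right = 1413, so T_right = 1019 N.

T_right ≈ 1020 N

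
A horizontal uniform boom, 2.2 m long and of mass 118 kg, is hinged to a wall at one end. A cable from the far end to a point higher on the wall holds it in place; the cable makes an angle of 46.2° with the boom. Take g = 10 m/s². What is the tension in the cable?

T ≈ 817 N

Take torques about the hinge: T sin 46.2° · 2.2 = 118×10×1.1 = 1298 N·m.
So T = 1298 / (0.7218 × 2.2) = 817.45 N.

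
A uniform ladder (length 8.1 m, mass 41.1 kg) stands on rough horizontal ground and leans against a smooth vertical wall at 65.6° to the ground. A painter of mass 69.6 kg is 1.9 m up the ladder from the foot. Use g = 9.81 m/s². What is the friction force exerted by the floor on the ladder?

f ≈ 164 N

Torques about the foot: N_wall · 8.1 sin 65.6° = 41.1×9.81×4.05 cos 65.6° + 69.6×9.81×1.9 cos 65.6° → N_wall = 164.1 N.
ΣF_x = 0: f_floor = N_wall = 164.1 N.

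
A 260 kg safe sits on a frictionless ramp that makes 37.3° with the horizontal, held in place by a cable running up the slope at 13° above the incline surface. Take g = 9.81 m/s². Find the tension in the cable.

T ≈ 1590 N

Take axes along and perpendicular to the incline. Weight components: W sin 37.3° = 1546 N down-slope, W cos 37.3° = 2029 N into the surface.
Along incline: T cos 13° = W sin 37.3° → T = 1586 N.
Perpendicular: N = W cos 37.3° − T sin 13° = 1672 N.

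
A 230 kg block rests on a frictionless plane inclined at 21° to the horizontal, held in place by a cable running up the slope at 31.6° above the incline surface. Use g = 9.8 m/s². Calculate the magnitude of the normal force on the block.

Take axes along and perpendicular to the incline. Weight components: W sin 21° = 807.8 N down-slope, W cos 21° = 2104 N into the surface.
Along incline: T cos 31.6° = W sin 21° → T = 948.4 N.
Perpendicular: N = W cos 21° − T sin 31.6° = 1607 N.

N ≈ 1610 N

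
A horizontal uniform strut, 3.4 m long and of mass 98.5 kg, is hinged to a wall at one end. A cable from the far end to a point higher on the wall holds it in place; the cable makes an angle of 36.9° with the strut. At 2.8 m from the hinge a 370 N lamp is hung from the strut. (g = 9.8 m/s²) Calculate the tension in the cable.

T ≈ 1310 N

Take torques about the hinge: T sin 36.9° · 3.4 = 98.5×9.8×1.7 + 370×2.8 = 2677 N·m.
So T = 2677 / (0.6004 × 3.4) = 1311.3 N.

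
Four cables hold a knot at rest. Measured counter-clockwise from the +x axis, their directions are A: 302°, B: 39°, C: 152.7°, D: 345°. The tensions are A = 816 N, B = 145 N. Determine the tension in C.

Resolve: ΣF_x = 816 cos 302° + 145 cos 39° + T_C cos 152.7° + T_D cos 345° = 0.
        ΣF_y = 816 sin 302° + 145 sin 39° + T_C sin 152.7° + T_D sin 345° = 0.
The known terms sum to (545.1, -600.8) N, so -0.8886 T_C + 0.9659 T_D = -545.1 and 0.4586 T_C − 0.2588 T_D = 600.8.
Solving simultaneously: T_C = 2062 N, T_D = 1332 N.

T_C ≈ 2060 N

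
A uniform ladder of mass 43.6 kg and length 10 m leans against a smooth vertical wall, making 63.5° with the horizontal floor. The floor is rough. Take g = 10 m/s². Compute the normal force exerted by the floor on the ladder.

N_floor ≈ 436 N

ΣF_y = 0: N_floor = 43.6×10 = 436 N.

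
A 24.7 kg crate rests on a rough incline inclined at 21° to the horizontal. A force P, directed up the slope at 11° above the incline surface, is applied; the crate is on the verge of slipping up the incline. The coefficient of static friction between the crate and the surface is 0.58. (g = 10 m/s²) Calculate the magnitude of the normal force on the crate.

N ≈ 192 N

On the verge of sliding up the incline, friction equals μN and acts down the slope.
Perpendicular: N + P sin 11° = W cos 21° = 230.6 N.
Along incline: P cos 11° = W sin 21° + μN  with W sin 21° = 88.52 N.
Solving the pair for P and N: P = 203.5 N, N = 191.8 N (and f = μN = 111.2 N).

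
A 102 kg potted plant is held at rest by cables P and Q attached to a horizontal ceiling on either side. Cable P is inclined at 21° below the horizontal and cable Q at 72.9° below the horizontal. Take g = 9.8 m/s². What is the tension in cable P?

Weight W = 102 × 9.8 = 999.6 N acts straight down.
Horizontal: T_P cos 21° = T_Q cos 72.9°  →  T_Q = 3.175 T_P.
Vertical: T_P sin 21° + T_Q sin 72.9° = 999.6.
Substituting the horizontal relation into the vertical equation gives 3.393 T_P = 999.6, so T_P = 294.6 N.

T_P ≈ 295 N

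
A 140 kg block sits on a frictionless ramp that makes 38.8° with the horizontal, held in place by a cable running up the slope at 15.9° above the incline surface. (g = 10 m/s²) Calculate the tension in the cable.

Take axes along and perpendicular to the incline. Weight components: W sin 38.8° = 877.2 N down-slope, W cos 38.8° = 1091 N into the surface.
Along incline: T cos 15.9° = W sin 38.8° → T = 912.1 N.
Perpendicular: N = W cos 38.8° − T sin 15.9° = 841.2 N.

T ≈ 912 N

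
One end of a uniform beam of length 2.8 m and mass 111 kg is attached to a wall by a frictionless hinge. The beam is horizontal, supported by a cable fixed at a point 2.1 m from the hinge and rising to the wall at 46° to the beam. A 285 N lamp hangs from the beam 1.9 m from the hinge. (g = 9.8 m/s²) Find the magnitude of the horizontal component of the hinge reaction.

Take torques about the hinge: T sin 46° · 2.1 = 111×9.8×1.4 + 285×1.9 = 2064.4 N·m.
So T = 2064.4 / (0.7193 × 2.1) = 1366.6 N.
ΣF_x = 0: H_x = T cos 46° = 949.33 N.

H_x ≈ 949 N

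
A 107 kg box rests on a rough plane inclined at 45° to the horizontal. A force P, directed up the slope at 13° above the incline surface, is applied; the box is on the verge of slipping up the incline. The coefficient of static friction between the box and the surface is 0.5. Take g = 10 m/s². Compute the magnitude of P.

On the verge of sliding up the incline, friction equals μN and acts down the slope.
Perpendicular: N + P sin 13° = W cos 45° = 756.6 N.
Along incline: P cos 13° = W sin 45° + μN  with W sin 45° = 756.6 N.
Solving the pair for P and N: P = 1044 N, N = 521.7 N (and f = μN = 260.9 N).

P ≈ 1040 N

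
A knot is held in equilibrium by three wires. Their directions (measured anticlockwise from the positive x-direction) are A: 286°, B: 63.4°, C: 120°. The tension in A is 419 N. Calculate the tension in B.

T_B ≈ 121 N

Resolve: ΣF_x = 419 cos 286° + T_B cos 63.4° + T_C cos 120° = 0.
        ΣF_y = 419 sin 286° + T_B sin 63.4° + T_C sin 120° = 0.
The known terms sum to (115.5, -402.8) N, so 0.4478 T_B − 0.5000 T_C = -115.5 and 0.8942 T_B + 0.8660 T_C = 402.8.
Solving simultaneously: T_B = 121.4 N, T_C = 339.7 N.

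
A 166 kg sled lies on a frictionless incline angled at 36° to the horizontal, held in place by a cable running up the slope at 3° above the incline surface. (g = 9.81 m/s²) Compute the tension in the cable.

Take axes along and perpendicular to the incline. Weight components: W sin 36° = 957.2 N down-slope, W cos 36° = 1317 N into the surface.
Along incline: T cos 3° = W sin 36° → T = 958.5 N.
Perpendicular: N = W cos 36° − T sin 3° = 1267 N.

T ≈ 958 N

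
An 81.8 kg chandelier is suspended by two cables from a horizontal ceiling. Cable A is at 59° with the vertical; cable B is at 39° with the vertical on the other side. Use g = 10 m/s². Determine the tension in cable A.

Angles from the horizontal: cable A is 90° − 59° = 31°, cable B is 90° − 39° = 51°.
Weight W = 81.8 × 10 = 818 N acts straight down.
Horizontal: T_A cos 31° = T_B cos 51°  →  T_B = 1.362 T_A.
Vertical: T_A sin 31° + T_B sin 51° = 818.
Substituting the horizontal relation into the vertical equation gives 1.574 T_A = 818, so T_A = 519.8 N.

T_A ≈ 520 N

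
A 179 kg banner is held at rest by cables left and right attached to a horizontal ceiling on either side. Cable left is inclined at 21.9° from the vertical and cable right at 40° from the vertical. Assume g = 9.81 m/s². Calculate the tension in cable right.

Angles from the horizontal: cable left is 90° − 21.9° = 68.1°, cable right is 90° − 40° = 50°.
Weight W = 179 × 9.81 = 1756 N acts straight down.
Horizontal: T_left cos 68.1° = T_right cos 50°  →  T_left = 1.723 T_right.
Vertical: T_left sin 68.1° + T_right sin 50° = 1756.
Substituting the horizontal relation into the vertical equation gives 2.365 T_right = 1756, so T_right = 742.5 N.

T_right ≈ 742 N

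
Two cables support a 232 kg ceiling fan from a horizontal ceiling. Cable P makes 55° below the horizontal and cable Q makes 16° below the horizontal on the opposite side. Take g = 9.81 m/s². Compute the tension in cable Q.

T_Q ≈ 1380 N

Weight W = 232 × 9.81 = 2276 N acts straight down.
Horizontal: T_P cos 55° = T_Q cos 16°  →  T_P = 1.676 T_Q.
Vertical: T_P sin 55° + T_Q sin 16° = 2276.
Substituting the horizontal relation into the vertical equation gives 1.648 T_Q = 2276, so T_Q = 1381 N.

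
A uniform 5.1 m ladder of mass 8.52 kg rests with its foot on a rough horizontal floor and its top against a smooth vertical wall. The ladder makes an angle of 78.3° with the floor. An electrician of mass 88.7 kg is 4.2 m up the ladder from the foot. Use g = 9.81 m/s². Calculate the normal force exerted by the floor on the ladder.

N_floor ≈ 954 N

ΣF_y = 0: N_floor = 8.52×9.81 + 88.7×9.81 = 953.73 N.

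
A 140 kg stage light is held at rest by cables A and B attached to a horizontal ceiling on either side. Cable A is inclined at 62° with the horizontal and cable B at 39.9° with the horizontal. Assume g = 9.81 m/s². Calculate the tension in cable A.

T_A ≈ 1080 N

Weight W = 140 × 9.81 = 1373 N acts straight down.
Horizontal: T_A cos 62° = T_B cos 39.9°  →  T_B = 0.612 T_A.
Vertical: T_A sin 62° + T_B sin 39.9° = 1373.
Substituting the horizontal relation into the vertical equation gives 1.275 T_A = 1373, so T_A = 1077 N.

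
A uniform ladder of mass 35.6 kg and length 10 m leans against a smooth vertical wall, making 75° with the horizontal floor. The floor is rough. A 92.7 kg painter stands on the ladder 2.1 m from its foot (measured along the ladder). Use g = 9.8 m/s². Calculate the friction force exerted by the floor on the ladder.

f ≈ 97.9 N

Torques about the foot: N_wall · 10 sin 75° = 35.6×9.8×5 cos 75° + 92.7×9.8×2.1 cos 75° → N_wall = 97.859 N.
ΣF_x = 0: f_floor = N_wall = 97.859 N.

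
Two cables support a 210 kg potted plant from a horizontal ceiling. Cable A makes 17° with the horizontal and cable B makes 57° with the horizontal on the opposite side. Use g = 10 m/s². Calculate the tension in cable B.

T_B ≈ 2090 N

Weight W = 210 × 10 = 2100 N acts straight down.
Horizontal: T_A cos 17° = T_B cos 57°  →  T_A = 0.5695 T_B.
Vertical: T_A sin 17° + T_B sin 57° = 2100.
Substituting the horizontal relation into the vertical equation gives 1.005 T_B = 2100, so T_B = 2089 N.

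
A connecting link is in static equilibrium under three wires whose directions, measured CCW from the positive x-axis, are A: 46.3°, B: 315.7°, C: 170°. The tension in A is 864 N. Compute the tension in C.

Resolve: ΣF_x = 864 cos 46.3° + T_B cos 315.7° + T_C cos 170° = 0.
        ΣF_y = 864 sin 46.3° + T_B sin 315.7° + T_C sin 170° = 0.
The known terms sum to (596.9, 624.6) N, so 0.7157 T_B − 0.9848 T_C = -596.9 and -0.6984 T_B + 0.1736 T_C = -624.6.
Solving simultaneously: T_B = 1276 N, T_C = 1533 N.

T_C ≈ 1530 N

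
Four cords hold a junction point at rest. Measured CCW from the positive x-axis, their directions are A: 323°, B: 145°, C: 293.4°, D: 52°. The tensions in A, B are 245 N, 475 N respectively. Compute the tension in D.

Resolve: ΣF_x = 245 cos 323° + 475 cos 145° + T_C cos 293.4° + T_D cos 52° = 0.
        ΣF_y = 245 sin 323° + 475 sin 145° + T_C sin 293.4° + T_D sin 52° = 0.
The known terms sum to (-193.4, 125) N, so 0.3971 T_C + 0.6157 T_D = 193.4 and -0.9178 T_C + 0.7880 T_D = -125.
Solving simultaneously: T_C = 261.3 N, T_D = 145.6 N.

T_D ≈ 146 N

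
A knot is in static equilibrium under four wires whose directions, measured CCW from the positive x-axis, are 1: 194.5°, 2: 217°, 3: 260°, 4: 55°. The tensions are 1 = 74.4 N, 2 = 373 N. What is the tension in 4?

T_4 ≈ 762 N

Resolve: ΣF_x = 74.4 cos 194.5° + 373 cos 217° + T_3 cos 260° + T_4 cos 55° = 0.
        ΣF_y = 74.4 sin 194.5° + 373 sin 217° + T_3 sin 260° + T_4 sin 55° = 0.
The known terms sum to (-369.9, -243.1) N, so -0.1736 T_3 + 0.5736 T_4 = 369.9 and -0.9848 T_3 + 0.8192 T_4 = 243.1.
Solving simultaneously: T_3 = 387.1 N, T_4 = 762.1 N.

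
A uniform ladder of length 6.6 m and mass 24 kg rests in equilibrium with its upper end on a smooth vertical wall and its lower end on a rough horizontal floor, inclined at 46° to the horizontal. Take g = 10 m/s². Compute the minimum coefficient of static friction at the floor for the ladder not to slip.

μ_min ≈ 0.483

ΣF_y = 0: N_floor = 24×10 = 240 N.
Torques about the foot: N_wall · 6.6 sin 46° = 24×10×3.3 cos 46° → N_wall = 115.88 N.
ΣF_x = 0: f_floor = N_wall = 115.88 N.
μ_min = f_floor / N_floor = 115.88 / 240 = 0.4828.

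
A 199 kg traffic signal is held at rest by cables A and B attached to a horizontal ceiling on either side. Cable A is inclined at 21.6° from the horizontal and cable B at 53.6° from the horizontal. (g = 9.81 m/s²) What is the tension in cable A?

Weight W = 199 × 9.81 = 1952 N acts straight down.
Horizontal: T_A cos 21.6° = T_B cos 53.6°  →  T_B = 1.567 T_A.
Vertical: T_A sin 21.6° + T_B sin 53.6° = 1952.
Substituting the horizontal relation into the vertical equation gives 1.629 T_A = 1952, so T_A = 1198 N.

T_A ≈ 1200 N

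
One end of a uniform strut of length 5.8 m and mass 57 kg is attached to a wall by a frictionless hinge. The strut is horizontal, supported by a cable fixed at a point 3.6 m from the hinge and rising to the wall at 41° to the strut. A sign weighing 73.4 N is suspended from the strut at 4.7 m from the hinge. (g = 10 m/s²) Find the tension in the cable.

Take torques about the hinge: T sin 41° · 3.6 = 57×10×2.9 + 73.4×4.7 = 1998 N·m.
So T = 1998 / (0.6561 × 3.6) = 845.95 N.

T ≈ 846 N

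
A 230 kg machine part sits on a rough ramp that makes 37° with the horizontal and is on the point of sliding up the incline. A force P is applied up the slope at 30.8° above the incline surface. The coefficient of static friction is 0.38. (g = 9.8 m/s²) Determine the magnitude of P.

P ≈ 1940 N

On the verge of sliding up the incline, friction equals μN and acts down the slope.
Perpendicular: N + P sin 30.8° = W cos 37° = 1800 N.
Along incline: P cos 30.8° = W sin 37° + μN  with W sin 37° = 1356 N.
Solving the pair for P and N: P = 1937 N, N = 808.4 N (and f = μN = 307.2 N).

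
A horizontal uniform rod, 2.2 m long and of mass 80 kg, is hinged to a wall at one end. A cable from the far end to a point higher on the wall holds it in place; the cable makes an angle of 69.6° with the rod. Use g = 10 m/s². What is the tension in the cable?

Take torques about the hinge: T sin 69.6° · 2.2 = 80×10×1.1 = 880 N·m.
So T = 880 / (0.9373 × 2.2) = 426.77 N.

T ≈ 427 N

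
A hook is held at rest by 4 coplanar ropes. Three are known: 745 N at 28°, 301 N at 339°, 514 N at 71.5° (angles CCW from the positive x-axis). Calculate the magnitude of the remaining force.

Sum the known components: ΣF_x = 1102 N, ΣF_y = 729.3 N.
For equilibrium the remaining force must supply (−ΣF_x, −ΣF_y) = (-1102, -729.3) N.
Magnitude = √((-1102)² + (-729.3)²) = 1321 N; direction = atan2(-729.3, -1102) = 213.5°.

F ≈ 1320 N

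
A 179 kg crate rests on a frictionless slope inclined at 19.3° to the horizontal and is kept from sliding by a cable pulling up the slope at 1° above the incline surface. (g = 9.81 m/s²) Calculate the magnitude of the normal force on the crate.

N ≈ 1650 N

Take axes along and perpendicular to the incline. Weight components: W sin 19.3° = 580.4 N down-slope, W cos 19.3° = 1657 N into the surface.
Along incline: T cos 1° = W sin 19.3° → T = 580.5 N.
Perpendicular: N = W cos 19.3° − T sin 1° = 1647 N.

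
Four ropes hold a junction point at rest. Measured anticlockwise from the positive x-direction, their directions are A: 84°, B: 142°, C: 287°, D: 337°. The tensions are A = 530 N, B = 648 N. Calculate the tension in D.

Resolve: ΣF_x = 530 cos 84° + 648 cos 142° + T_C cos 287° + T_D cos 337° = 0.
        ΣF_y = 530 sin 84° + 648 sin 142° + T_C sin 287° + T_D sin 337° = 0.
The known terms sum to (-455.2, 926) N, so 0.2924 T_C + 0.9205 T_D = 455.2 and -0.9563 T_C − 0.3907 T_D = -926.
Solving simultaneously: T_C = 880.6 N, T_D = 214.9 N.

T_D ≈ 215 N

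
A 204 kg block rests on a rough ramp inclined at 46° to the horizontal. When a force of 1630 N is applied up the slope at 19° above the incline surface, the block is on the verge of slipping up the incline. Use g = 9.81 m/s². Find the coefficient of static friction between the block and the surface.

μ ≈ 0.118

On the verge of sliding up the incline, friction is at its maximum μN and acts down the slope.
Perpendicular to incline: N = W cos 46° − P sin 19° = 1390 − 530.7 = 859.5 N.
Along incline: P cos 19° − μN = W sin 46° → μ = −(W sin 46° − P cos 19°) / N = 0.1182.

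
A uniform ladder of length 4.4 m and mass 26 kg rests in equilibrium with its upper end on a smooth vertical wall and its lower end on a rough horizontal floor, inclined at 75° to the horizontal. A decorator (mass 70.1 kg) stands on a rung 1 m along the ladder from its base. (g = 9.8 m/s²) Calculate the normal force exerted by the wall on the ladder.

N_wall ≈ 76 N

Torques about the foot: N_wall · 4.4 sin 75° = 26×9.8×2.2 cos 75° + 70.1×9.8×1 cos 75° → N_wall = 75.972 N.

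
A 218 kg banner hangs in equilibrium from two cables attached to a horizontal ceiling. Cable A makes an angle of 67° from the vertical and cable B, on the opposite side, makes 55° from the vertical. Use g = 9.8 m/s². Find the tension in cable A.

Angles from the horizontal: cable A is 90° − 67° = 23°, cable B is 90° − 55° = 35°.
Weight W = 218 × 9.8 = 2136 N acts straight down.
Horizontal: T_A cos 23° = T_B cos 35°  →  T_B = 1.124 T_A.
Vertical: T_A sin 23° + T_B sin 35° = 2136.
Substituting the horizontal relation into the vertical equation gives 1.035 T_A = 2136, so T_A = 2064 N.

T_A ≈ 2060 N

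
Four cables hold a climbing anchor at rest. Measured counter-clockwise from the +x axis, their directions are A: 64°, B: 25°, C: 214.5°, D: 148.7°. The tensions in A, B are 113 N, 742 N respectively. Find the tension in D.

Resolve: ΣF_x = 113 cos 64° + 742 cos 25° + T_C cos 214.5° + T_D cos 148.7° = 0.
        ΣF_y = 113 sin 64° + 742 sin 25° + T_C sin 214.5° + T_D sin 148.7° = 0.
The known terms sum to (722, 415.1) N, so -0.8241 T_C − 0.8545 T_D = -722 and -0.5664 T_C + 0.5195 T_D = -415.1.
Solving simultaneously: T_C = 800.1 N, T_D = 73.26 N.

T_D ≈ 73.3 N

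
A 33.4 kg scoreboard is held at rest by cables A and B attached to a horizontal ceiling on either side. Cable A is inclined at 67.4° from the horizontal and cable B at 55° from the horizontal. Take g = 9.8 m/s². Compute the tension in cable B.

Weight W = 33.4 × 9.8 = 327.3 N acts straight down.
Horizontal: T_A cos 67.4° = T_B cos 55°  →  T_A = 1.493 T_B.
Vertical: T_A sin 67.4° + T_B sin 55° = 327.3.
Substituting the horizontal relation into the vertical equation gives 2.197 T_B = 327.3, so T_B = 149 N.

T_B ≈ 149 N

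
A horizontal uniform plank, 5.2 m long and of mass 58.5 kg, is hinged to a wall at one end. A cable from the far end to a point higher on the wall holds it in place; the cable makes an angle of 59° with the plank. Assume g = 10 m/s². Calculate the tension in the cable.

T ≈ 341 N

Take torques about the hinge: T sin 59° · 5.2 = 58.5×10×2.6 = 1521 N·m.
So T = 1521 / (0.8572 × 5.2) = 341.24 N.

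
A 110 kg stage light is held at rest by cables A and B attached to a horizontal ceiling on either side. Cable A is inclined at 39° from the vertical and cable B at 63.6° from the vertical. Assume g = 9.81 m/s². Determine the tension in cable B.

Angles from the horizontal: cable A is 90° − 39° = 51°, cable B is 90° − 63.6° = 26.4°.
Weight W = 110 × 9.81 = 1079 N acts straight down.
Horizontal: T_A cos 51° = T_B cos 26.4°  →  T_A = 1.423 T_B.
Vertical: T_A sin 51° + T_B sin 26.4° = 1079.
Substituting the horizontal relation into the vertical equation gives 1.551 T_B = 1079, so T_B = 695.9 N.

T_B ≈ 696 N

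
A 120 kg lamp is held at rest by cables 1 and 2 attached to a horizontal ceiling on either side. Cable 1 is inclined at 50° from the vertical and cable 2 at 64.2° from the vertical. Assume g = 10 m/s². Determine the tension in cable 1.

Angles from the horizontal: cable 1 is 90° − 50° = 40°, cable 2 is 90° − 64.2° = 25.8°.
Weight W = 120 × 10 = 1200 N acts straight down.
Horizontal: T_1 cos 40° = T_2 cos 25.8°  →  T_2 = 0.8509 T_1.
Vertical: T_1 sin 40° + T_2 sin 25.8° = 1200.
Substituting the horizontal relation into the vertical equation gives 1.013 T_1 = 1200, so T_1 = 1184 N.

T_1 ≈ 1180 N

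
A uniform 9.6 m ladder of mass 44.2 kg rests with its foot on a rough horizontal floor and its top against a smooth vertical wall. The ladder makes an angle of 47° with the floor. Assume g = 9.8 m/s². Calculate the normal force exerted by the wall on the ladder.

N_wall ≈ 202 N

Torques about the foot: N_wall · 9.6 sin 47° = 44.2×9.8×4.8 cos 47° → N_wall = 201.96 N.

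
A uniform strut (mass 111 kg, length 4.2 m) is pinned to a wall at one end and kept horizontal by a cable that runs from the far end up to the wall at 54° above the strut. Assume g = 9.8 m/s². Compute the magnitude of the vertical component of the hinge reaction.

Take torques about the hinge: T sin 54° · 4.2 = 111×9.8×2.1 = 2284.4 N·m.
So T = 2284.4 / (0.8090 × 4.2) = 672.3 N.
ΣF_y = 0: H_y = (111×9.8) − T sin 54° = 1087.8 − 543.9 = 543.9 N.

|H_y| ≈ 544 N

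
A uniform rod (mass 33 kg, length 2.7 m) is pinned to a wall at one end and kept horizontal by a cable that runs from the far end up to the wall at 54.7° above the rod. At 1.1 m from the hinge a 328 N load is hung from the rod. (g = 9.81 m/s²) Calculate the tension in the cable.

Take torques about the hinge: T sin 54.7° · 2.7 = 33×9.81×1.35 + 328×1.1 = 797.84 N·m.
So T = 797.84 / (0.8161 × 2.7) = 362.06 N.

T ≈ 362 N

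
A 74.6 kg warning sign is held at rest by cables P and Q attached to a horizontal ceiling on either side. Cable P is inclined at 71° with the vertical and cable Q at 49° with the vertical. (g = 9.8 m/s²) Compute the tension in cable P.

T_P ≈ 637 N

Angles from the horizontal: cable P is 90° − 71° = 19°, cable Q is 90° − 49° = 41°.
Weight W = 74.6 × 9.8 = 731.1 N acts straight down.
Horizontal: T_P cos 19° = T_Q cos 41°  →  T_Q = 1.253 T_P.
Vertical: T_P sin 19° + T_Q sin 41° = 731.1.
Substituting the horizontal relation into the vertical equation gives 1.147 T_P = 731.1, so T_P = 637.1 N.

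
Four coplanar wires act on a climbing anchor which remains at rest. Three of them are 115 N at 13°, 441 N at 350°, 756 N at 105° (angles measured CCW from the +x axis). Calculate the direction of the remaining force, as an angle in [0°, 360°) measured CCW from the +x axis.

Sum the known components: ΣF_x = 350.7 N, ΣF_y = 679.5 N.
For equilibrium the remaining force must supply (−ΣF_x, −ΣF_y) = (-350.7, -679.5) N.
Magnitude = √((-350.7)² + (-679.5)²) = 764.7 N; direction = atan2(-679.5, -350.7) = 242.7°.

θ ≈ 243°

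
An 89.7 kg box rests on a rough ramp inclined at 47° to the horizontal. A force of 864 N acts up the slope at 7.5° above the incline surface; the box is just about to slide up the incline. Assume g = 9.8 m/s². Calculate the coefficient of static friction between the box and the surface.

μ ≈ 0.439

On the verge of sliding up the incline, friction is at its maximum μN and acts down the slope.
Perpendicular to incline: N = W cos 47° − P sin 7.5° = 599.5 − 112.8 = 486.7 N.
Along incline: P cos 7.5° − μN = W sin 47° → μ = −(W sin 47° − P cos 7.5°) / N = 0.4391.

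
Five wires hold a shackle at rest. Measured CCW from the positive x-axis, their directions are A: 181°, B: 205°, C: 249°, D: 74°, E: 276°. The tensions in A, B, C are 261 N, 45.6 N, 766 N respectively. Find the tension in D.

T_D ≈ 1740 N

Resolve: ΣF_x = 261 cos 181° + 45.6 cos 205° + 766 cos 249° + T_D cos 74° + T_E cos 276° = 0.
        ΣF_y = 261 sin 181° + 45.6 sin 205° + 766 sin 249° + T_D sin 74° + T_E sin 276° = 0.
The known terms sum to (-576.8, -738.9) N, so 0.2756 T_D + 0.1045 T_E = 576.8 and 0.9613 T_D − 0.9945 T_E = 738.9.
Solving simultaneously: T_D = 1738 N, T_E = 936.4 N.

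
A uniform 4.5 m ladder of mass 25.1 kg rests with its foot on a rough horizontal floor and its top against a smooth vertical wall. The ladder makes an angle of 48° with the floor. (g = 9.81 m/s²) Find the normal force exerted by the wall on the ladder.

Torques about the foot: N_wall · 4.5 sin 48° = 25.1×9.81×2.25 cos 48° → N_wall = 110.85 N.

N_wall ≈ 111 N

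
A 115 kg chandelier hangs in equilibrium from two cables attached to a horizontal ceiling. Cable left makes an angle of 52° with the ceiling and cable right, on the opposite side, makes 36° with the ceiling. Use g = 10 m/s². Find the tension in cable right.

Weight W = 115 × 10 = 1150 N acts straight down.
Horizontal: T_left cos 52° = T_right cos 36°  →  T_left = 1.314 T_right.
Vertical: T_left sin 52° + T_right sin 36° = 1150.
Substituting the horizontal relation into the vertical equation gives 1.623 T_right = 1150, so T_right = 708.4 N.

T_right ≈ 708 N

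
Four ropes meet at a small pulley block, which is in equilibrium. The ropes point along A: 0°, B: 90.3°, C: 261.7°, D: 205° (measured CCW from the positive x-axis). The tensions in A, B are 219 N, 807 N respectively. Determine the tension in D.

Resolve: ΣF_x = 219 cos 0° + 807 cos 90.3° + T_C cos 261.7° + T_D cos 205° = 0.
        ΣF_y = 219 sin 0° + 807 sin 90.3° + T_C sin 261.7° + T_D sin 205° = 0.
The known terms sum to (214.8, 807) N, so -0.1444 T_C − 0.9063 T_D = -214.8 and -0.9895 T_C − 0.4226 T_D = -807.
Solving simultaneously: T_C = 766.5 N, T_D = 114.9 N.

T_D ≈ 115 N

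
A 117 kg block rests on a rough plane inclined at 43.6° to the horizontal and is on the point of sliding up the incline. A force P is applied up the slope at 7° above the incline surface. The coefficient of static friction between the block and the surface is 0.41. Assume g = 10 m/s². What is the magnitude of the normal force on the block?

On the verge of sliding up the incline, friction equals μN and acts down the slope.
Perpendicular: N + P sin 7° = W cos 43.6° = 847.3 N.
Along incline: P cos 7° = W sin 43.6° + μN  with W sin 43.6° = 806.9 N.
Solving the pair for P and N: P = 1107 N, N = 712.4 N (and f = μN = 292.1 N).

N ≈ 712 N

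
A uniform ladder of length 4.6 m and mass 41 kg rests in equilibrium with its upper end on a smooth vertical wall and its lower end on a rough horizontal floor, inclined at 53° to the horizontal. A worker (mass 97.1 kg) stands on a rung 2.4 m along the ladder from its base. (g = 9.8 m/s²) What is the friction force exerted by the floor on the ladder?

Torques about the foot: N_wall · 4.6 sin 53° = 41×9.8×2.3 cos 53° + 97.1×9.8×2.4 cos 53° → N_wall = 525.51 N.
ΣF_x = 0: f_floor = N_wall = 525.51 N.

f ≈ 526 N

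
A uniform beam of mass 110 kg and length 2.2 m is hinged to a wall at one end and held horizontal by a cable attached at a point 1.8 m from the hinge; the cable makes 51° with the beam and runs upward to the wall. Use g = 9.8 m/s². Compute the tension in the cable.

T ≈ 848 N

Take torques about the hinge: T sin 51° · 1.8 = 110×9.8×1.1 = 1185.8 N·m.
So T = 1185.8 / (0.7771 × 1.8) = 847.69 N.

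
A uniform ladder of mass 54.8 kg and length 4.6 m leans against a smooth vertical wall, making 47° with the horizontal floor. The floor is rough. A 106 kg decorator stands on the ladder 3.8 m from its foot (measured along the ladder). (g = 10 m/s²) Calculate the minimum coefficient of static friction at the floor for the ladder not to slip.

μ_min ≈ 0.667

ΣF_y = 0: N_floor = 54.8×10 + 106×10 = 1608 N.
Torques about the foot: N_wall · 4.6 sin 47° = 54.8×10×2.3 cos 47° + 106×10×3.8 cos 47° → N_wall = 1072.1 N.
ΣF_x = 0: f_floor = N_wall = 1072.1 N.
μ_min = f_floor / N_floor = 1072.1 / 1608 = 0.6667.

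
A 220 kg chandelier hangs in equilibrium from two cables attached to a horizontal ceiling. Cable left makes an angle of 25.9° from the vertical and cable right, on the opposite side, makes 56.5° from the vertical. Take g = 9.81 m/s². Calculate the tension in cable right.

T_right ≈ 951 N

Angles from the horizontal: cable left is 90° − 25.9° = 64.1°, cable right is 90° − 56.5° = 33.5°.
Weight W = 220 × 9.81 = 2158 N acts straight down.
Horizontal: T_left cos 64.1° = T_right cos 33.5°  →  T_left = 1.909 T_right.
Vertical: T_left sin 64.1° + T_right sin 33.5° = 2158.
Substituting the horizontal relation into the vertical equation gives 2.269 T_right = 2158, so T_right = 951.1 N.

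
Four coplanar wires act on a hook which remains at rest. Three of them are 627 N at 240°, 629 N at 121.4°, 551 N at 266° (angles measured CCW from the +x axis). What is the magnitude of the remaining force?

F ≈ 878 N

Sum the known components: ΣF_x = -679.7 N, ΣF_y = -555.8 N.
For equilibrium the remaining force must supply (−ΣF_x, −ΣF_y) = (679.7, 555.8) N.
Magnitude = √((679.7)² + (555.8)²) = 878 N; direction = atan2(555.8, 679.7) = 39.3°.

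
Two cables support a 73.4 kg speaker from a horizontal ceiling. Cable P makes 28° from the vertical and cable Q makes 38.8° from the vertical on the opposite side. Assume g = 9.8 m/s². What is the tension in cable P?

T_P ≈ 490 N

Angles from the horizontal: cable P is 90° − 28° = 62°, cable Q is 90° − 38.8° = 51.2°.
Weight W = 73.4 × 9.8 = 719.3 N acts straight down.
Horizontal: T_P cos 62° = T_Q cos 51.2°  →  T_Q = 0.7492 T_P.
Vertical: T_P sin 62° + T_Q sin 51.2° = 719.3.
Substituting the horizontal relation into the vertical equation gives 1.467 T_P = 719.3, so T_P = 490.4 N.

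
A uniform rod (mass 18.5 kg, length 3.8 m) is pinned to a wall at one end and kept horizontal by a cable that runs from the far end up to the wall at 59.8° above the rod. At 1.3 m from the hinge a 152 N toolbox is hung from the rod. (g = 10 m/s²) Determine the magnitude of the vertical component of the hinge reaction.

|H_y| ≈ 192 N

Take torques about the hinge: T sin 59.8° · 3.8 = 18.5×10×1.9 + 152×1.3 = 549.1 N·m.
So T = 549.1 / (0.8643 × 3.8) = 167.19 N.
ΣF_y = 0: H_y = (18.5×10 + 152) − T sin 59.8° = 337 − 144.5 = 192.5 N.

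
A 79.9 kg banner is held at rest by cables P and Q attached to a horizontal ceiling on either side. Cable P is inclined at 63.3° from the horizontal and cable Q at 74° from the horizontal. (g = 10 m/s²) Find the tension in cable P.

T_P ≈ 325 N

Weight W = 79.9 × 10 = 799 N acts straight down.
Horizontal: T_P cos 63.3° = T_Q cos 74°  →  T_Q = 1.63 T_P.
Vertical: T_P sin 63.3° + T_Q sin 74° = 799.
Substituting the horizontal relation into the vertical equation gives 2.46 T_P = 799, so T_P = 324.8 N.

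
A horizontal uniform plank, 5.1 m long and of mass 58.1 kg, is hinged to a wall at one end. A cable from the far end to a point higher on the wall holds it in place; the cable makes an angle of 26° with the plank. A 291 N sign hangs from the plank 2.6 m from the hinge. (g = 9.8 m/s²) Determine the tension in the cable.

T ≈ 988 N

Take torques about the hinge: T sin 26° · 5.1 = 58.1×9.8×2.55 + 291×2.6 = 2208.5 N·m.
So T = 2208.5 / (0.4384 × 5.1) = 987.85 N.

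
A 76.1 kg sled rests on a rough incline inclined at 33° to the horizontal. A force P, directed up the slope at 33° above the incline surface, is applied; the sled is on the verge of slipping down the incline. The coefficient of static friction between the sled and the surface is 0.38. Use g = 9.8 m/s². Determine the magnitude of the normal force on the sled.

On the verge of sliding down the incline, friction equals μN and acts up the slope.
Perpendicular: N + P sin 33° = W cos 33° = 625.5 N.
Along incline: P cos 33° + μN = W sin 33° with W sin 33° = 406.2 N.
Solving the pair for P and N: P = 266.7 N, N = 480.2 N (and f = μN = 182.5 N).

N ≈ 480 N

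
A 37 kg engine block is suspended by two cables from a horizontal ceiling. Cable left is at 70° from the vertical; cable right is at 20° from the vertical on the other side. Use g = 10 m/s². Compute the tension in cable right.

Angles from the horizontal: cable left is 90° − 70° = 20°, cable right is 90° − 20° = 70°.
Weight W = 37 × 10 = 370 N acts straight down.
Horizontal: T_left cos 20° = T_right cos 70°  →  T_left = 0.364 T_right.
Vertical: T_left sin 20° + T_right sin 70° = 370.
Substituting the horizontal relation into the vertical equation gives 1.064 T_right = 370, so T_right = 347.7 N.

T_right ≈ 348 N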